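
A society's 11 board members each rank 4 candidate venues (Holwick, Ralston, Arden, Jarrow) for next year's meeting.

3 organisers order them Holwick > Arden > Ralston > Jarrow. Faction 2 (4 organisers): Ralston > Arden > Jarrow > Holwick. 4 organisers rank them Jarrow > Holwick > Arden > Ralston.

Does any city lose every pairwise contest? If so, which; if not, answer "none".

none

Head-to-head results (11 organisers):
Holwick vs Ralston: Holwick preferred on 3+4 = 7 ballots; Holwick wins 7–4.
Holwick vs Arden: 3+4 = 7 for Holwick, 4 for Arden — Holwick by 7–4.
Holwick vs Jarrow: Jarrow, 8–3.
Ralston vs Arden: Ralston preferred on 4 ballots; Arden wins 7–4.
Ralston vs Jarrow: 3+4 = 7 for Ralston, 4 for Jarrow — Ralston by 7–4.
Arden vs Jarrow: Arden preferred on 3+4 = 7 ballots; Arden wins 7–4.
No city is winless: Holwick beats Ralston; Ralston beats Jarrow; Arden beats Ralston; Jarrow beats Holwick. There is no Condorcet loser.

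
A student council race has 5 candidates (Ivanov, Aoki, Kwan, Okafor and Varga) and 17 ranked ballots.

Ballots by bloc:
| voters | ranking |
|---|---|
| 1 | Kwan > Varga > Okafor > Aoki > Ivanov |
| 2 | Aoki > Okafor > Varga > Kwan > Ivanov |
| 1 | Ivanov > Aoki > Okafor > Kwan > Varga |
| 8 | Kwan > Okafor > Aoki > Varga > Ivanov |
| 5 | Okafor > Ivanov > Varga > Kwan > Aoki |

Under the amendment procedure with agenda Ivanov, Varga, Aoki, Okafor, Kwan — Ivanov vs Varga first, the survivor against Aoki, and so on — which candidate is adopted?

Kwan

Round 1: Ivanov vs Varga — 6–11, Varga advances.
Round 2: Varga vs Aoki — 6–11, Aoki advances.
Round 3: Aoki vs Okafor — 3–14, Okafor advances.
Round 4: Okafor vs Kwan — 8–9, Kwan advances.
The agenda winner is Kwan.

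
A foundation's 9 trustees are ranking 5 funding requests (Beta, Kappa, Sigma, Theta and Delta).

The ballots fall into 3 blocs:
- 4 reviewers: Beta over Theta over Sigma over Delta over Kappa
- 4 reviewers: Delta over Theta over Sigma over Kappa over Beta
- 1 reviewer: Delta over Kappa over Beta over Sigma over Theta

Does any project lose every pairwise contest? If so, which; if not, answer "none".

none

Head-to-head results (9 reviewers):
Beta vs Kappa: Kappa, 5–4.
Beta–Sigma: Beta 5–4.
Beta vs Theta: Beta is ranked higher on 4+1 = 5 ballots, Theta on 4. Beta wins 5–4.
Beta vs Delta: 4 to 5, Delta.
Kappa vs Sigma: Sigma, 8–1.
Kappa–Theta: Theta 8–1.
Kappa vs Delta: Delta wins 9–0.
Sigma vs Theta: Theta, 8–1.
Sigma vs Delta: 4 for Sigma, 5 for Delta — Delta by 5–4.
Theta vs Delta: 4 for Theta, 5 for Delta — Delta by 5–4.
No project is winless: Beta beats Sigma; Kappa beats Beta; Sigma beats Kappa; Theta beats Kappa; Delta beats Beta. There is no Condorcet loser.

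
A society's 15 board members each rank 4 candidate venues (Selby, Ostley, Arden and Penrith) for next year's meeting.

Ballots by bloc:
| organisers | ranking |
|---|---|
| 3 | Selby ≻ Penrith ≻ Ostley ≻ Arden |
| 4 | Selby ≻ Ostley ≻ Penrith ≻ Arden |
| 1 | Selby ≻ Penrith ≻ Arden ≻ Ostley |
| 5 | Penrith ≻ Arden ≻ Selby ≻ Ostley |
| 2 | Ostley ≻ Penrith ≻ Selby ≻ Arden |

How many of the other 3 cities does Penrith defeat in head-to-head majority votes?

2

Penrith against each rival (15 organisers):
Penrith vs Selby: Selby wins 8–7.
Penrith vs Ostley: Penrith is ranked higher on 3+1+5 = 9 ballots, Ostley on 6. Penrith wins 9–6.
Penrith vs Arden: 15 to 0, Penrith.
Penrith beats Ostley, Arden; loses to Selby — 2 pairwise wins.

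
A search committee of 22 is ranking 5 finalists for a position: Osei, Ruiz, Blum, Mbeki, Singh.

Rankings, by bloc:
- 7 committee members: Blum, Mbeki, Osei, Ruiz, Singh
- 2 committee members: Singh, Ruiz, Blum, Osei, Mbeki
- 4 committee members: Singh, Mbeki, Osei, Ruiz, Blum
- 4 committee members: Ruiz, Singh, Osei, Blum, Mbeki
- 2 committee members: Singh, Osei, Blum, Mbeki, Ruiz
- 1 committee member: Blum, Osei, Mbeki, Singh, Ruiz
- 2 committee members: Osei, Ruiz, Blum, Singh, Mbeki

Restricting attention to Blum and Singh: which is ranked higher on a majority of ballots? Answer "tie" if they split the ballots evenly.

Singh

Ballots ranking Blum above Singh: 7 + 1 + 2 = 10.
Ballots ranking Singh above Blum: 22 − 10 = 12.
Singh wins the head-to-head 12–10.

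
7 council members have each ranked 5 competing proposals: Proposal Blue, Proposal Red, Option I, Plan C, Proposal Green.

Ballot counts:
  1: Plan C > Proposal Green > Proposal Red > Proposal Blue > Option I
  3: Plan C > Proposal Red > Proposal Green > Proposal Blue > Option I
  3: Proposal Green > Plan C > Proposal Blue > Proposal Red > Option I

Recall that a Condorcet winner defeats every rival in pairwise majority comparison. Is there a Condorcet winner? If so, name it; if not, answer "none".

Plan C

Pairwise majorities:
Proposal Blue vs Proposal Red: Proposal Blue preferred on 3 ballots; Proposal Red wins 4–3.
Proposal Blue vs Option I: Proposal Blue preferred on 1+3+3 = 7 ballots; Proposal Blue wins 7–0.
Proposal Blue vs Plan C: 0 for Proposal Blue, 7 for Plan C — Plan C by 7–0.
Proposal Blue vs Proposal Green: Proposal Blue is ranked higher on 0 ballots, Proposal Green on 7. Proposal Green wins 7–0.
Proposal Red vs Option I: 1+3+3 = 7 for Proposal Red, 0 for Option I — Proposal Red by 7–0.
Proposal Red vs Plan C: Proposal Red is ranked higher on 0 ballots, Plan C on 7. Plan C wins 7–0.
Proposal Red vs Proposal Green: Proposal Red preferred on 3 ballots; Proposal Green wins 4–3.
Option I vs Plan C: Option I is ranked higher on 0 ballots, Plan C on 7. Plan C wins 7–0.
Option I vs Proposal Green: Option I is ranked higher on 0 ballots, Proposal Green on 7. Proposal Green wins 7–0.
Plan C vs Proposal Green: 4 to 3, Plan C.
Plan C beats each of Proposal Blue, Proposal Red, Option I, Proposal Green — Plan C is the Condorcet winner.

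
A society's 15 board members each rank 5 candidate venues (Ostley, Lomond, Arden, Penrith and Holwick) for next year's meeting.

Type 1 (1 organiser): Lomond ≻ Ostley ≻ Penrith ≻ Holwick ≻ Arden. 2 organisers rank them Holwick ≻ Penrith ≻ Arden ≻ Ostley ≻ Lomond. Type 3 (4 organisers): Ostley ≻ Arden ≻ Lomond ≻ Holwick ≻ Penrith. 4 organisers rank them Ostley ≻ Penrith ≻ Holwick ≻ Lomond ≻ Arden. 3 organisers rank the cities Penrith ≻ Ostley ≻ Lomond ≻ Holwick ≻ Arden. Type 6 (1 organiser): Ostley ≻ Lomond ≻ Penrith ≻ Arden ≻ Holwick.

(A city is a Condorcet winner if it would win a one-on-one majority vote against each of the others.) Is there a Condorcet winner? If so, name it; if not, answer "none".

Ostley

Check each pair by majority over 15 ballots:
Ostley vs Lomond: Ostley is ranked higher on 2+4+4+3+1 = 14 ballots, Lomond on 1. Ostley wins 14–1.
Ostley vs Arden: Ostley is ranked higher on 1+4+4+3+1 = 13 ballots, Arden on 2. Ostley wins 13–2.
Ostley vs Penrith: 1+4+4+1 = 10 for Ostley, 5 for Penrith — Ostley by 10–5.
Ostley vs Holwick: Ostley preferred on 1+4+4+3+1 = 13 ballots; Ostley wins 13–2.
Lomond vs Arden: 9 to 6, Lomond.
Lomond vs Penrith: 6 to 9, Penrith.
Lomond vs Holwick: Lomond preferred on 1+4+3+1 = 9 ballots; Lomond wins 9–6.
Arden vs Penrith: 4 for Arden, 11 for Penrith — Penrith by 11–4.
Arden vs Holwick: Arden preferred on 4+1 = 5 ballots; Holwick wins 10–5.
Penrith vs Holwick: Penrith is ranked higher on 1+4+3+1 = 9 ballots, Holwick on 6. Penrith wins 9–6.
Ostley defeats every rival head-to-head and is the Condorcet winner.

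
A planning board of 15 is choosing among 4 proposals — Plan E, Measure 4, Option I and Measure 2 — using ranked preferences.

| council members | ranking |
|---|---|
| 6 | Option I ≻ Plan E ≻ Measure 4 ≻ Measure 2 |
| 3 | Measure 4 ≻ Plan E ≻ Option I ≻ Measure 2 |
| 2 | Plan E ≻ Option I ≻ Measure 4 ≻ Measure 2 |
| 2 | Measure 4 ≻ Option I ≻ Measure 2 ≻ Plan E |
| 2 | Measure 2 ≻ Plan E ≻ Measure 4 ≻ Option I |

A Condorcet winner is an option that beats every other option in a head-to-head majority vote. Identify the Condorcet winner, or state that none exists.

Check each pair by majority over 15 ballots:
Plan E vs Measure 4: Plan E wins 10–5.
Plan E vs Option I: Option I wins 8–7.
Plan E vs Measure 2: Plan E, 11–4.
Measure 4 vs Option I: Option I, 8–7.
Measure 4–Measure 2: Measure 4 13–2.
Option I vs Measure 2: Option I wins 13–2.
Option I wins every pairwise contest, so Option I is the Condorcet winner.

Option I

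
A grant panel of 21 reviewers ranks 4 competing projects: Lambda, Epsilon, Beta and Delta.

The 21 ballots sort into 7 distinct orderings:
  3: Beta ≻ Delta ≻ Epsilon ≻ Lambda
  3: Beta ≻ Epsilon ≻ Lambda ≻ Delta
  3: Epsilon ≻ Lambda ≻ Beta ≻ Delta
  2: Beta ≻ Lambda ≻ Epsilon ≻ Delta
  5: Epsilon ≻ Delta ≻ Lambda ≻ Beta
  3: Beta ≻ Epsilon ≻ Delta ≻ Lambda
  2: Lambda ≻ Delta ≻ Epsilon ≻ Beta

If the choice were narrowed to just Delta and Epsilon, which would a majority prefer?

Ballots ranking Delta above Epsilon: 3 + 2 = 5.
Ballots ranking Epsilon above Delta: 21 − 5 = 16.
Epsilon wins the head-to-head 16–5.

Epsilon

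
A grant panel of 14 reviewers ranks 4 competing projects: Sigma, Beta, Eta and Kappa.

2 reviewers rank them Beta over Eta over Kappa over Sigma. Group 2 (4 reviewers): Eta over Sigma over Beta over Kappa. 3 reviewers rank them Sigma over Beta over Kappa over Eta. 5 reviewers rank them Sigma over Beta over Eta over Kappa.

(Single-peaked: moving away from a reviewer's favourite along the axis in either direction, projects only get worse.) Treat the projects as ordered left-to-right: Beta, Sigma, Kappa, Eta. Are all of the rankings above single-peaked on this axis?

no

Axis positions: Beta=1, Sigma=2, Kappa=3, Eta=4.
Group 1: ranking walks positions 1-4-3-2; Eta is ranked above Sigma even though Sigma lies between Eta and the peak Beta on the axis — preferences dip and rise again. Not single-peaked.
Group 2: ranking walks positions 4-2-1-3; Sigma is ranked above Kappa even though Kappa lies between Sigma and the peak Eta on the axis — preferences dip and rise again. Not single-peaked.
Group 3 (peak Sigma at position 2): ranking walks positions 2-1-3-4, expanding outward from the peak — single-peaked.
Group 4: ranking walks positions 2-1-4-3; Eta is ranked above Kappa even though Kappa lies between Eta and the peak Sigma on the axis — preferences dip and rise again. Not single-peaked.
Group 1 violates single-peakedness, so the profile is not single-peaked on this axis.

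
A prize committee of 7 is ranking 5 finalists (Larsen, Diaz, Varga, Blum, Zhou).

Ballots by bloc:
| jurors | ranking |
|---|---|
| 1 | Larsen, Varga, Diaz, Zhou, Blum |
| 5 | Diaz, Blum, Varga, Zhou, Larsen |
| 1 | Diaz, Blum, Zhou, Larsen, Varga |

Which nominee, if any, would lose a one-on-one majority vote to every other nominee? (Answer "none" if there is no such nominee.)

Head-to-head results (7 jurors):
Larsen vs Diaz: Diaz, 6–1.
Larsen vs Varga: Varga, 5–2.
Larsen vs Blum: Larsen preferred on 1 ballot; Blum wins 6–1.
Larsen vs Zhou: 1 for Larsen, 6 for Zhou — Zhou by 6–1.
Diaz vs Varga: Diaz preferred on 5+1 = 6 ballots; Diaz wins 6–1.
Diaz vs Blum: Diaz wins 7–0.
Diaz vs Zhou: Diaz wins 7–0.
Varga vs Blum: Blum, 6–1.
Varga vs Zhou: Varga, 6–1.
Blum vs Zhou: Blum, 6–1.
Only Larsen has no wins; Larsen is the Condorcet loser.

Larsen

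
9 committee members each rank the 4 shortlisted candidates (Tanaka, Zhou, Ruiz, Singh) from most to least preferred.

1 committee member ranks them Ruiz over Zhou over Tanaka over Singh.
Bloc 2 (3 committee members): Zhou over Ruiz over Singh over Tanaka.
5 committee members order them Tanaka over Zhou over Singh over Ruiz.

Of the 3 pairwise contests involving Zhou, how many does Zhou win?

Zhou against each rival (9 committee members):
Zhou vs Tanaka: 4 to 5, Tanaka.
Zhou vs Ruiz: Zhou, 8–1.
Zhou vs Singh: Zhou preferred on 1+3+5 = 9 ballots; Zhou wins 9–0.
Zhou beats Ruiz, Singh; loses to Tanaka — 2 pairwise wins.

2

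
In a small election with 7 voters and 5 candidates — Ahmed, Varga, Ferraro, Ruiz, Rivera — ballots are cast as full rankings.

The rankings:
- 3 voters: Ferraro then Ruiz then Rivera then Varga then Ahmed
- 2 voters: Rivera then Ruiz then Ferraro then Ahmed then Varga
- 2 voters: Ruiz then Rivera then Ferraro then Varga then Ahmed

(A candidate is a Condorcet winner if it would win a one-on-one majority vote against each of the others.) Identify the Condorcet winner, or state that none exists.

Ruiz

Check each pair by majority over 7 ballots:
Ahmed vs Varga: Ahmed preferred on 2 ballots; Varga wins 5–2.
Ahmed vs Ferraro: Ahmed preferred on 0 ballots; Ferraro wins 7–0.
Ahmed vs Ruiz: 0 to 7, Ruiz.
Ahmed vs Rivera: Ahmed preferred on 0 ballots; Rivera wins 7–0.
Varga vs Ferraro: 0 for Varga, 7 for Ferraro — Ferraro by 7–0.
Varga vs Ruiz: Varga preferred on 0 ballots; Ruiz wins 7–0.
Varga vs Rivera: 0 to 7, Rivera.
Ferraro vs Ruiz: 3 to 4, Ruiz.
Ferraro vs Rivera: Ferraro is ranked higher on 3 ballots, Rivera on 4. Rivera wins 4–3.
Ruiz vs Rivera: 5 to 2, Ruiz.
Ruiz defeats every rival head-to-head and is the Condorcet winner.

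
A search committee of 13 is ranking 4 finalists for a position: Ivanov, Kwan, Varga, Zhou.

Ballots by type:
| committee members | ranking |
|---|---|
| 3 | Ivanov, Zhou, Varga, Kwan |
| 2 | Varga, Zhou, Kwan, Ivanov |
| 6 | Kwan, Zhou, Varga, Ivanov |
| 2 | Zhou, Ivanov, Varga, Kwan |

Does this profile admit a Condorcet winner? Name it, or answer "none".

Zhou

Check each pair by majority over 13 ballots:
Ivanov–Kwan: Kwan 8–5.
Ivanov vs Varga: Varga, 8–5.
Ivanov–Zhou: Zhou 10–3.
Kwan vs Varga: Varga, 7–6.
Kwan vs Zhou: Zhou wins 7–6.
Varga vs Zhou: Zhou wins 11–2.
Only Zhou has no losses; Zhou is the Condorcet winner.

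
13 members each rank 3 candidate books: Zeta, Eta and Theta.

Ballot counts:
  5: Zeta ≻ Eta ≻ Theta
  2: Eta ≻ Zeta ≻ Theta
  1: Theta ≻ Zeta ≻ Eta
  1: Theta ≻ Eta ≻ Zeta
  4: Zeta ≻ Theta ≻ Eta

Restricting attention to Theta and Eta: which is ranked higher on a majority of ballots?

Eta

Ballots ranking Theta above Eta: 1 + 1 + 4 = 6.
Ballots ranking Eta above Theta: 13 − 6 = 7.
Eta wins the head-to-head 7–6.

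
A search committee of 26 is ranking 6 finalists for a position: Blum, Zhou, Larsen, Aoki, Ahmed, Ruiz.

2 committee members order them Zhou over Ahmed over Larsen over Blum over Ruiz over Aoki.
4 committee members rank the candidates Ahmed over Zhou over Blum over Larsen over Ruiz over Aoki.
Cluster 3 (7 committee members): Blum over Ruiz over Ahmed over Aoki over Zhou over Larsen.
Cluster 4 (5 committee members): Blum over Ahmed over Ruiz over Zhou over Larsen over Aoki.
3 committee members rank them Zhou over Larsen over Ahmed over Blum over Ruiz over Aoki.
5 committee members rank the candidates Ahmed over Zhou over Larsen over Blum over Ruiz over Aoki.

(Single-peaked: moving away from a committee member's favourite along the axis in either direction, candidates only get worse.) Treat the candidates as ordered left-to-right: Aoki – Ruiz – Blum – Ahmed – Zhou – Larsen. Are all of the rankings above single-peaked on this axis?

yes

Axis positions: Aoki=1, Ruiz=2, Blum=3, Ahmed=4, Zhou=5, Larsen=6.
Cluster 1 (peak Zhou at position 5): ranking walks positions 5-4-6-3-2-1, expanding outward from the peak — single-peaked.
Cluster 2 (peak Ahmed at position 4): ranking walks positions 4-5-3-6-2-1, expanding outward from the peak — single-peaked.
Cluster 3 (peak Blum at position 3): ranking walks positions 3-2-4-1-5-6, expanding outward from the peak — single-peaked.
Cluster 4 (peak Blum at position 3): ranking walks positions 3-4-2-5-6-1, expanding outward from the peak — single-peaked.
Cluster 5 (peak Zhou at position 5): ranking walks positions 5-6-4-3-2-1, expanding outward from the peak — single-peaked.
Cluster 6 (peak Ahmed at position 4): ranking walks positions 4-5-6-3-2-1, expanding outward from the peak — single-peaked.
Every ranking is single-peaked on this axis.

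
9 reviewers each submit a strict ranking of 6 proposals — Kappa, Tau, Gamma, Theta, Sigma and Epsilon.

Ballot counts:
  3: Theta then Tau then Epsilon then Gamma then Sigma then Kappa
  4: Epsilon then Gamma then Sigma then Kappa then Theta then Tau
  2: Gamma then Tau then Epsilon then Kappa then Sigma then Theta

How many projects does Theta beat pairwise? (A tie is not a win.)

1

Theta against each rival (9 reviewers):
Theta vs Kappa: 3 to 6, Kappa.
Theta vs Tau: Theta wins 7–2.
Theta vs Gamma: Theta preferred on 3 ballots; Gamma wins 6–3.
Theta vs Sigma: Sigma wins 6–3.
Theta vs Epsilon: Epsilon wins 6–3.
Theta beats Tau; loses to Kappa, Gamma, Sigma, Epsilon — 1 pairwise win.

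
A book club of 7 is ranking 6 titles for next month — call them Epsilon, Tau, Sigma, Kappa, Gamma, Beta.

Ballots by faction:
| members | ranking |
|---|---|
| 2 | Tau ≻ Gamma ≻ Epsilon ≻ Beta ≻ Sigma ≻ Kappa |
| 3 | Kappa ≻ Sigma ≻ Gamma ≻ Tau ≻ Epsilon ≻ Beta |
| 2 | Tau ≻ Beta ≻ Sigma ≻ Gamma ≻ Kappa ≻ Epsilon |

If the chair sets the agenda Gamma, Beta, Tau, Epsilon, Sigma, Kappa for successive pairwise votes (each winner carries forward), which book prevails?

Round 1: Gamma vs Beta — 5–2, Gamma advances.
Round 2: Gamma vs Tau — 3–4, Tau advances.
Round 3: Tau vs Epsilon — 7–0, Tau advances.
Round 4: Tau vs Sigma — 4–3, Tau advances.
Round 5: Tau vs Kappa — 4–3, Tau advances.
The agenda winner is Tau.

Tau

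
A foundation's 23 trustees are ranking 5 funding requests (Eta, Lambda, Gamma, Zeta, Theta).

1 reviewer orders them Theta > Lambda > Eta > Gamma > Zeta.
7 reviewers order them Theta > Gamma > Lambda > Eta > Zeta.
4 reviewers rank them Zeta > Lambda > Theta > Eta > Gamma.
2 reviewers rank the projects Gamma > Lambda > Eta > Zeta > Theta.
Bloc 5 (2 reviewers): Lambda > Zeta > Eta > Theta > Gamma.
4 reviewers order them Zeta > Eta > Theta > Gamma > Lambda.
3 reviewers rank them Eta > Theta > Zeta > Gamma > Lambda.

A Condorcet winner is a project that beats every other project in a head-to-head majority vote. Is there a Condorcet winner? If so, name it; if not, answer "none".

Pairwise majorities:
Eta vs Lambda: Lambda, 16–7.
Eta vs Gamma: Eta, 14–9.
Eta vs Zeta: Eta wins 13–10.
Eta vs Theta: 2+2+4+3 = 11 for Eta, 12 for Theta — Theta by 12–11.
Lambda vs Gamma: Lambda preferred on 1+4+2 = 7 ballots; Gamma wins 16–7.
Lambda vs Zeta: 12 to 11, Lambda.
Lambda–Theta: Theta 15–8.
Gamma vs Zeta: Gamma preferred on 1+7+2 = 10 ballots; Zeta wins 13–10.
Gamma vs Theta: Gamma is ranked higher on 2 ballots, Theta on 21. Theta wins 21–2.
Zeta–Theta: Zeta 12–11.
Each project drops at least one matchup (Eta loses to Lambda; Lambda loses to Gamma; Gamma loses to Eta; Zeta loses to Eta; Theta loses to Zeta); the cycle Eta → Gamma → Lambda → Eta rules out a Condorcet winner.

none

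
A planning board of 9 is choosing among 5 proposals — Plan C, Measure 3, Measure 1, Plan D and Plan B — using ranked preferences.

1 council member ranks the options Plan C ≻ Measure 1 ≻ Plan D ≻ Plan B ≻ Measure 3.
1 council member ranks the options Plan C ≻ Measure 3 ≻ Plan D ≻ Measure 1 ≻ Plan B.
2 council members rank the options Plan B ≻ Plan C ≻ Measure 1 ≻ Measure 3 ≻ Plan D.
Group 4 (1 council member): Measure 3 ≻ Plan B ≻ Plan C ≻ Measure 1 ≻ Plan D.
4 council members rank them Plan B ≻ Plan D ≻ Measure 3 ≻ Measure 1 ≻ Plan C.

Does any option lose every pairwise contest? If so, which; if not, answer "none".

Measure 1

Pairwise majorities:
Plan C vs Measure 3: Measure 3 wins 5–4.
Plan C vs Measure 1: 5 to 4, Plan C.
Plan C vs Plan D: Plan C, 5–4.
Plan C vs Plan B: Plan B wins 7–2.
Measure 3–Measure 1: Measure 3 6–3.
Measure 3 vs Plan D: Plan D wins 5–4.
Measure 3 vs Plan B: Plan B, 7–2.
Measure 1–Plan D: Plan D 5–4.
Measure 1 vs Plan B: Plan B, 7–2.
Plan D vs Plan B: 1+1 = 2 for Plan D, 7 for Plan B — Plan B by 7–2.
Measure 1 loses to every other option — it is the Condorcet loser.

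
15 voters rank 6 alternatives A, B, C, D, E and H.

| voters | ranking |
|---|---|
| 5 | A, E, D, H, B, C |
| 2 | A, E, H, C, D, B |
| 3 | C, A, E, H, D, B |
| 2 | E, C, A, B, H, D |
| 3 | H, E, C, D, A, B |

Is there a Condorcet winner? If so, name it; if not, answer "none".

Head-to-head results (15 voters):
A vs B: A wins 15–0.
A vs C: 5+2 = 7 for A, 8 for C — C by 8–7.
A vs D: A wins 12–3.
A vs E: 5+2+3 = 10 for A, 5 for E — A by 10–5.
A vs H: A is ranked higher on 5+2+3+2 = 12 ballots, H on 3. A wins 12–3.
B vs C: B is ranked higher on 5 ballots, C on 10. C wins 10–5.
B–D: D 13–2.
B vs E: 0 for B, 15 for E — E by 15–0.
B vs H: B is ranked higher on 2 ballots, H on 13. H wins 13–2.
C vs D: 2+3+2+3 = 10 for C, 5 for D — C by 10–5.
C–E: E 12–3.
C vs H: 5 to 10, H.
D vs E: D is ranked higher on 0 ballots, E on 15. E wins 15–0.
D vs H: D is ranked higher on 5 ballots, H on 10. H wins 10–5.
E vs H: E is ranked higher on 5+2+3+2 = 12 ballots, H on 3. E wins 12–3.
No alternative is unbeaten: A loses to C; B loses to A; C loses to E; D loses to A; E loses to A; H loses to A. In particular A → E → C → A is a majority cycle — no Condorcet winner exists.

none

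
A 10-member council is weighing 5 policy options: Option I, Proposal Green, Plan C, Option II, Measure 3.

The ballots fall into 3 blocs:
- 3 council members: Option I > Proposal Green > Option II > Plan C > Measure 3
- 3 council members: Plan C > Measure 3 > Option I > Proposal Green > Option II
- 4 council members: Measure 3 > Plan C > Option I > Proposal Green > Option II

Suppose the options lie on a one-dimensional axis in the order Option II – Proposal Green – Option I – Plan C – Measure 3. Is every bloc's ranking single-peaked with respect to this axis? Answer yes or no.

Axis positions: Option II=1, Proposal Green=2, Option I=3, Plan C=4, Measure 3=5.
Bloc 1 (peak Option I at position 3): ranking walks positions 3-2-1-4-5, expanding outward from the peak — single-peaked.
Bloc 2 (peak Plan C at position 4): ranking walks positions 4-5-3-2-1, expanding outward from the peak — single-peaked.
Bloc 3 (peak Measure 3 at position 5): ranking walks positions 5-4-3-2-1, expanding outward from the peak — single-peaked.
Every ranking is single-peaked on this axis.

yes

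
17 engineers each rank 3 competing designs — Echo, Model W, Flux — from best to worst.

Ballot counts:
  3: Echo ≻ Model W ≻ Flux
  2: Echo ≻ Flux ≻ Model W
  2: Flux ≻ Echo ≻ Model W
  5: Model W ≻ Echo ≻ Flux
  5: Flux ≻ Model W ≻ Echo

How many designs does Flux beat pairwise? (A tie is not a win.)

Flux against each rival (17 engineers):
Flux vs Echo: Echo wins 10–7.
Flux vs Model W: 9 to 8, Flux.
Flux beats Model W; loses to Echo — 1 pairwise win.

1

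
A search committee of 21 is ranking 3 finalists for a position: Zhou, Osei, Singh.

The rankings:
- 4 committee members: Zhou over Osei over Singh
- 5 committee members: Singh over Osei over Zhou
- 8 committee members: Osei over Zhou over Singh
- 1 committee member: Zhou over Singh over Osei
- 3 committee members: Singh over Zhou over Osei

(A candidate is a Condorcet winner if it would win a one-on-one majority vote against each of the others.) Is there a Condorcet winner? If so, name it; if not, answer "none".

Osei

Pairwise majorities:
Zhou–Osei: Osei 13–8.
Zhou vs Singh: Zhou preferred on 4+8+1 = 13 ballots; Zhou wins 13–8.
Osei vs Singh: Osei preferred on 4+8 = 12 ballots; Osei wins 12–9.
Osei wins every pairwise contest, so Osei is the Condorcet winner.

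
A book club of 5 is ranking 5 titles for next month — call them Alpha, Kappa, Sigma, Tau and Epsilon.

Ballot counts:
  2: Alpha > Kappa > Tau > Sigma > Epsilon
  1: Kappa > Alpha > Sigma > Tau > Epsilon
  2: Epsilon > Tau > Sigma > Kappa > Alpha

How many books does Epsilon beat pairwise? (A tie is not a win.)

0

Epsilon against each rival (5 members):
Epsilon vs Alpha: Epsilon preferred on 2 ballots; Alpha wins 3–2.
Epsilon vs Kappa: Epsilon is ranked higher on 2 ballots, Kappa on 3. Kappa wins 3–2.
Epsilon vs Sigma: Epsilon preferred on 2 ballots; Sigma wins 3–2.
Epsilon–Tau: Tau 3–2.
Epsilon beats no one; loses to Alpha, Kappa, Sigma, Tau — 0 pairwise wins.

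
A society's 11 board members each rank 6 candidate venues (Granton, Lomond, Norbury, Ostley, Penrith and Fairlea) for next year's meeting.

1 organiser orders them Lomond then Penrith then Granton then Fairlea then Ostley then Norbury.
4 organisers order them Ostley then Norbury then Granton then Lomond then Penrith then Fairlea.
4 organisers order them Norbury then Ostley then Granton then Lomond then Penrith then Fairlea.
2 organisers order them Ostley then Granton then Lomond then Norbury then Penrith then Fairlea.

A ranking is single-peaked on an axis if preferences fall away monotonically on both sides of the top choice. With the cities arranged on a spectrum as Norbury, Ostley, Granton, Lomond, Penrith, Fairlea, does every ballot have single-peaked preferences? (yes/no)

yes

Axis positions: Norbury=1, Ostley=2, Granton=3, Lomond=4, Penrith=5, Fairlea=6.
Group 1 (peak Lomond at position 4): ranking walks positions 4-5-3-6-2-1, expanding outward from the peak — single-peaked.
Group 2 (peak Ostley at position 2): ranking walks positions 2-1-3-4-5-6, expanding outward from the peak — single-peaked.
Group 3 (peak Norbury at position 1): ranking walks positions 1-2-3-4-5-6, expanding outward from the peak — single-peaked.
Group 4 (peak Ostley at position 2): ranking walks positions 2-3-4-1-5-6, expanding outward from the peak — single-peaked.
Every ranking is single-peaked on this axis.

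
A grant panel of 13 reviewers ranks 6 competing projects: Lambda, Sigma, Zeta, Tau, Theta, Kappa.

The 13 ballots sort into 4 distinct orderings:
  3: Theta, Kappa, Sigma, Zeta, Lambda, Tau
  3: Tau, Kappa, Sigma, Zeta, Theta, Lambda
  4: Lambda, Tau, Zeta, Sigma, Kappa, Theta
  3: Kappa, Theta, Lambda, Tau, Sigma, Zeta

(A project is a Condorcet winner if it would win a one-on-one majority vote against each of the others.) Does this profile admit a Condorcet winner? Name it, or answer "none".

none

Check each pair by majority over 13 ballots:
Lambda vs Sigma: Lambda is ranked higher on 4+3 = 7 ballots, Sigma on 6. Lambda wins 7–6.
Lambda vs Zeta: Lambda is ranked higher on 4+3 = 7 ballots, Zeta on 6. Lambda wins 7–6.
Lambda vs Tau: Lambda is ranked higher on 3+4+3 = 10 ballots, Tau on 3. Lambda wins 10–3.
Lambda vs Theta: 4 to 9, Theta.
Lambda vs Kappa: Kappa wins 9–4.
Sigma vs Zeta: Sigma, 9–4.
Sigma vs Tau: Sigma is ranked higher on 3 ballots, Tau on 10. Tau wins 10–3.
Sigma vs Theta: Sigma preferred on 3+4 = 7 ballots; Sigma wins 7–6.
Sigma vs Kappa: Sigma is ranked higher on 4 ballots, Kappa on 9. Kappa wins 9–4.
Zeta–Tau: Tau 10–3.
Zeta vs Theta: Zeta wins 7–6.
Zeta vs Kappa: Kappa wins 9–4.
Tau vs Theta: 7 to 6, Tau.
Tau vs Kappa: Tau is ranked higher on 3+4 = 7 ballots, Kappa on 6. Tau wins 7–6.
Theta vs Kappa: Theta preferred on 3 ballots; Kappa wins 10–3.
Each project drops at least one matchup (Lambda loses to Theta; Sigma loses to Lambda; Zeta loses to Lambda; Tau loses to Lambda; Theta loses to Sigma; Kappa loses to Tau); the cycle Lambda → Sigma → Theta → Lambda rules out a Condorcet winner.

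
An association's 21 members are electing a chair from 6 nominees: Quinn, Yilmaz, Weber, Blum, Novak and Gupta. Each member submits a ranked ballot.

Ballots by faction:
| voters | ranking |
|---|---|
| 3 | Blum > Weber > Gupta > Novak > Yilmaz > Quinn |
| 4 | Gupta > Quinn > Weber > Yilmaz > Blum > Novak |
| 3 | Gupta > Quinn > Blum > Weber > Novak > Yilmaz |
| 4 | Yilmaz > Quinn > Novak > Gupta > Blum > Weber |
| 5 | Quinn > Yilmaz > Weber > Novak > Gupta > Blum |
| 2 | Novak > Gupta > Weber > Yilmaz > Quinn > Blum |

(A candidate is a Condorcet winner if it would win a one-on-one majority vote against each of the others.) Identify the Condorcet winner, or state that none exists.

Check each pair by majority over 21 ballots:
Quinn vs Yilmaz: Quinn wins 12–9.
Quinn vs Weber: Quinn, 16–5.
Quinn vs Blum: Quinn wins 18–3.
Quinn–Novak: Quinn 16–5.
Quinn vs Gupta: Gupta, 12–9.
Yilmaz vs Weber: Weber wins 12–9.
Yilmaz vs Blum: Yilmaz wins 15–6.
Yilmaz–Novak: Yilmaz 13–8.
Yilmaz–Gupta: Gupta 12–9.
Weber–Blum: Weber 11–10.
Weber vs Novak: Weber wins 15–6.
Weber–Gupta: Gupta 13–8.
Blum–Novak: Novak 11–10.
Blum vs Gupta: Gupta wins 18–3.
Novak vs Gupta: Novak, 11–10.
Every candidate loses at least once (Quinn loses to Gupta; Yilmaz loses to Quinn; Weber loses to Quinn; Blum loses to Quinn; Novak loses to Quinn; Gupta loses to Novak). The majority relation contains the cycle Quinn → Novak → Gupta → Quinn, so there is no Condorcet winner.

none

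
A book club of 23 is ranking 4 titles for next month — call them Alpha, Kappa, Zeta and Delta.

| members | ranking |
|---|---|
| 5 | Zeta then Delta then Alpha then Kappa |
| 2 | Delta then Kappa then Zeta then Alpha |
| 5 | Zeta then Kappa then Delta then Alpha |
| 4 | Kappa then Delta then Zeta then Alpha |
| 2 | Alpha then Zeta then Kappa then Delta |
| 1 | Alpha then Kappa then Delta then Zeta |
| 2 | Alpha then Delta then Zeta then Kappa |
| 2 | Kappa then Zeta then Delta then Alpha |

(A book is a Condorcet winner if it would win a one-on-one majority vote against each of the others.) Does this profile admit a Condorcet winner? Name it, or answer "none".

Head-to-head results (23 members):
Alpha vs Kappa: 5+2+1+2 = 10 for Alpha, 13 for Kappa — Kappa by 13–10.
Alpha vs Zeta: Zeta wins 18–5.
Alpha vs Delta: Delta wins 18–5.
Kappa–Zeta: Zeta 14–9.
Kappa vs Delta: Kappa preferred on 5+4+2+1+2 = 14 ballots; Kappa wins 14–9.
Zeta–Delta: Zeta 14–9.
Zeta defeats every rival head-to-head and is the Condorcet winner.

Zeta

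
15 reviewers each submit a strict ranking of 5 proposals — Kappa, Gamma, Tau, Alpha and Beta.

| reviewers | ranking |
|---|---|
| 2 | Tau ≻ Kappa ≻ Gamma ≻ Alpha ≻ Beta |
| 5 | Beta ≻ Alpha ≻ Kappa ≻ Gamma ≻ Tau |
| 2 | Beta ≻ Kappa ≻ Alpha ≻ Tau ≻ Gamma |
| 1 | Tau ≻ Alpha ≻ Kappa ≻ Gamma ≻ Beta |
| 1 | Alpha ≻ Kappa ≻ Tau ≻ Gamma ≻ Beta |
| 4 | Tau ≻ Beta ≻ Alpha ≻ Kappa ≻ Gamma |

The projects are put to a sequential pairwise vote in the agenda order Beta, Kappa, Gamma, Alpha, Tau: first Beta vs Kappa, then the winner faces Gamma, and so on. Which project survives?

Round 1: Beta vs Kappa — 11–4, Beta advances.
Round 2: Beta vs Gamma — 11–4, Beta advances.
Round 3: Beta vs Alpha — 11–4, Beta advances.
Round 4: Beta vs Tau — 7–8, Tau advances.
The agenda winner is Tau.

Tau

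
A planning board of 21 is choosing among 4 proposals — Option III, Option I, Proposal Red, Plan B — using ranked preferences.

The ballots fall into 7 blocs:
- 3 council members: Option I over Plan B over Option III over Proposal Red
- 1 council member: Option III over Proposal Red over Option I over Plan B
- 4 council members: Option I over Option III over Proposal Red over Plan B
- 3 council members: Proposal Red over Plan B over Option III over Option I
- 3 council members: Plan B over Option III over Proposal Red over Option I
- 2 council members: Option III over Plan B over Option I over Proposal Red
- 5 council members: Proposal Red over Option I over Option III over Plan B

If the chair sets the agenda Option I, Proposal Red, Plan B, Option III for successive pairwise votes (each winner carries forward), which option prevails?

Option III

Round 1: Option I vs Proposal Red — 9–12, Proposal Red advances.
Round 2: Proposal Red vs Plan B — 13–8, Proposal Red advances.
Round 3: Proposal Red vs Option III — 8–13, Option III advances.
Option III survives the agenda.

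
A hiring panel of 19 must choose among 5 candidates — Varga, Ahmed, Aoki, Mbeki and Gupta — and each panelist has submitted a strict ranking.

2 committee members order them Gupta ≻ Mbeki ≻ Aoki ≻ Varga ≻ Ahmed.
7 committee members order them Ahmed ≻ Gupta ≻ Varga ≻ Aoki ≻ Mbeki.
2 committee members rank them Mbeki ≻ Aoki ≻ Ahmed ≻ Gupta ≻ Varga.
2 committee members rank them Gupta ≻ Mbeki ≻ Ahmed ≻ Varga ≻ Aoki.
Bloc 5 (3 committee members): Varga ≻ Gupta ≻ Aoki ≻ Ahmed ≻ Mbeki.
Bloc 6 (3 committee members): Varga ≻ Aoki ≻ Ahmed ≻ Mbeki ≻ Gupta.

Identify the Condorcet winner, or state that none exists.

Check each pair by majority over 19 ballots:
Varga vs Ahmed: Varga preferred on 2+3+3 = 8 ballots; Ahmed wins 11–8.
Varga vs Aoki: Varga wins 15–4.
Varga–Mbeki: Varga 13–6.
Varga vs Gupta: Varga preferred on 3+3 = 6 ballots; Gupta wins 13–6.
Ahmed–Aoki: Aoki 10–9.
Ahmed vs Mbeki: Ahmed wins 13–6.
Ahmed vs Gupta: Ahmed, 12–7.
Aoki vs Mbeki: 13 to 6, Aoki.
Aoki vs Gupta: Gupta wins 14–5.
Mbeki vs Gupta: 5 to 14, Gupta.
Each candidate drops at least one matchup (Varga loses to Ahmed; Ahmed loses to Aoki; Aoki loses to Varga; Mbeki loses to Varga; Gupta loses to Ahmed); the cycle Varga > Aoki > Ahmed > Varga rules out a Condorcet winner.

none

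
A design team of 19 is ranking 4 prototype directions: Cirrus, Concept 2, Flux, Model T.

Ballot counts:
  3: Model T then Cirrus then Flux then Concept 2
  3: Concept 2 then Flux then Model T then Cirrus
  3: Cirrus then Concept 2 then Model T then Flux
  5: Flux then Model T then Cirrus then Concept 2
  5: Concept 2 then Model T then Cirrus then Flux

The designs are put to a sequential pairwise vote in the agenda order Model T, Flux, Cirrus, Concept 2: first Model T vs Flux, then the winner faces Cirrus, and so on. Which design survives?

Concept 2

Round 1: Model T vs Flux — 11–8, Model T advances.
Round 2: Model T vs Cirrus — 16–3, Model T advances.
Round 3: Model T vs Concept 2 — 8–11, Concept 2 advances.
The agenda winner is Concept 2.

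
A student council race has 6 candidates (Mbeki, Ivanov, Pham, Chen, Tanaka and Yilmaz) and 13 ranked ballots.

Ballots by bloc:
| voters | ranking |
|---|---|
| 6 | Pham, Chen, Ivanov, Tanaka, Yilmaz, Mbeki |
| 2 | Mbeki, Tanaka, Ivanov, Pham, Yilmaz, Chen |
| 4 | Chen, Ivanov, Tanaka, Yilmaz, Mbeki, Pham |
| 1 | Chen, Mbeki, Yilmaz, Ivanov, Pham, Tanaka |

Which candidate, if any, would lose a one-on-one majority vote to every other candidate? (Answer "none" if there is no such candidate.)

none

Pairwise majorities:
Mbeki vs Ivanov: Ivanov wins 10–3.
Mbeki vs Pham: Mbeki wins 7–6.
Mbeki vs Chen: Mbeki preferred on 2 ballots; Chen wins 11–2.
Mbeki vs Tanaka: Mbeki is ranked higher on 2+1 = 3 ballots, Tanaka on 10. Tanaka wins 10–3.
Mbeki vs Yilmaz: Mbeki is ranked higher on 2+1 = 3 ballots, Yilmaz on 10. Yilmaz wins 10–3.
Ivanov vs Pham: 7 to 6, Ivanov.
Ivanov vs Chen: Chen, 11–2.
Ivanov vs Tanaka: Ivanov wins 11–2.
Ivanov vs Yilmaz: 6+2+4 = 12 for Ivanov, 1 for Yilmaz — Ivanov by 12–1.
Pham vs Chen: 8 to 5, Pham.
Pham vs Tanaka: 6+1 = 7 for Pham, 6 for Tanaka — Pham by 7–6.
Pham vs Yilmaz: Pham, 8–5.
Chen–Tanaka: Chen 11–2.
Chen vs Yilmaz: Chen, 11–2.
Tanaka–Yilmaz: Tanaka 12–1.
Each candidate has at least one pairwise win (Mbeki beats Pham; Ivanov beats Mbeki; Pham beats Chen; Chen beats Mbeki; Tanaka beats Mbeki; Yilmaz beats Mbeki) — no Condorcet loser.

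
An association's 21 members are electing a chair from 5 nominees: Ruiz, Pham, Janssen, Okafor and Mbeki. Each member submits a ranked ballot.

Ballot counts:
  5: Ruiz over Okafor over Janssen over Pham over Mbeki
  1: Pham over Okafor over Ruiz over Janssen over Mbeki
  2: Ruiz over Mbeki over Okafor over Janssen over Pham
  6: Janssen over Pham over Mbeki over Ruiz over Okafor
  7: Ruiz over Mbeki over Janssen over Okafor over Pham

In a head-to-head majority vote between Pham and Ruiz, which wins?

Ruiz

Ballots ranking Pham above Ruiz: 1 + 6 = 7.
Ballots ranking Ruiz above Pham: 21 − 7 = 14.
Ruiz wins the head-to-head 14–7.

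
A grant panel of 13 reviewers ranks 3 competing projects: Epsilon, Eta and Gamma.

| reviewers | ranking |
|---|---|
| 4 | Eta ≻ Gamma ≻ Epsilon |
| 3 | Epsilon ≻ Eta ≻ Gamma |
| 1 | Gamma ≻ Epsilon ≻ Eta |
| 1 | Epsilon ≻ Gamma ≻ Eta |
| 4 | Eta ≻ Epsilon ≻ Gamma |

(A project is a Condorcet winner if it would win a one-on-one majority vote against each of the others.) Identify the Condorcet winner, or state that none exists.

Eta

Pairwise majorities:
Epsilon vs Eta: 3+1+1 = 5 for Epsilon, 8 for Eta — Eta by 8–5.
Epsilon vs Gamma: 8 to 5, Epsilon.
Eta vs Gamma: Eta preferred on 4+3+4 = 11 ballots; Eta wins 11–2.
Only Eta has no losses; Eta is the Condorcet winner.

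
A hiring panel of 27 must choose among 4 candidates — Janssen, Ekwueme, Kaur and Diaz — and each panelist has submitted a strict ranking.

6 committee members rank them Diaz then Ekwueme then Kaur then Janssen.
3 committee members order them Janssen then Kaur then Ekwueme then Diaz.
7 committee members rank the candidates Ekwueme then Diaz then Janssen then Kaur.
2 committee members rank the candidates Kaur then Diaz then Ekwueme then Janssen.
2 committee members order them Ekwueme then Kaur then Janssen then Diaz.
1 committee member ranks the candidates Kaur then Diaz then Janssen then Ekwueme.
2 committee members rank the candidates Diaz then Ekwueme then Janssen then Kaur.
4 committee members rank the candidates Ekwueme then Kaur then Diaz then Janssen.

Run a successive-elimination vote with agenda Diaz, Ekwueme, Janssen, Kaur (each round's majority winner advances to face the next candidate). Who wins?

Ekwueme

Round 1: Diaz vs Ekwueme — 11–16, Ekwueme advances.
Round 2: Ekwueme vs Janssen — 23–4, Ekwueme advances.
Round 3: Ekwueme vs Kaur — 21–6, Ekwueme advances.
Ekwueme survives the agenda.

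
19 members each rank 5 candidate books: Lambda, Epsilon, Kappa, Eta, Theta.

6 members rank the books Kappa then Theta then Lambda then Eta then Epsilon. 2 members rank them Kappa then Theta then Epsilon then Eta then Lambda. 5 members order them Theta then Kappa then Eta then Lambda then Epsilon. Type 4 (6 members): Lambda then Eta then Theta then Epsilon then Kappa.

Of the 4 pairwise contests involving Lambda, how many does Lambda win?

Lambda against each rival (19 members):
Lambda vs Epsilon: Lambda is ranked higher on 6+5+6 = 17 ballots, Epsilon on 2. Lambda wins 17–2.
Lambda vs Kappa: Lambda preferred on 6 ballots; Kappa wins 13–6.
Lambda vs Eta: 6+6 = 12 for Lambda, 7 for Eta — Lambda by 12–7.
Lambda vs Theta: 6 to 13, Theta.
Lambda beats Epsilon, Eta; loses to Kappa, Theta — 2 pairwise wins.

2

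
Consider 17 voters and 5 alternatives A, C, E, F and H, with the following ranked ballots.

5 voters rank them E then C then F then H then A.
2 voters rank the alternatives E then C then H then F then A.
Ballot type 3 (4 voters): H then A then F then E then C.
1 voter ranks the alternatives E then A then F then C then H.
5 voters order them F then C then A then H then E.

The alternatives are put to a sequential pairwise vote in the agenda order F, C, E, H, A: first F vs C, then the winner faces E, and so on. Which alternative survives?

F

Round 1: F vs C — 10–7, F advances.
Round 2: F vs E — 9–8, F advances.
Round 3: F vs H — 11–6, F advances.
Round 4: F vs A — 12–5, F advances.
F survives the agenda.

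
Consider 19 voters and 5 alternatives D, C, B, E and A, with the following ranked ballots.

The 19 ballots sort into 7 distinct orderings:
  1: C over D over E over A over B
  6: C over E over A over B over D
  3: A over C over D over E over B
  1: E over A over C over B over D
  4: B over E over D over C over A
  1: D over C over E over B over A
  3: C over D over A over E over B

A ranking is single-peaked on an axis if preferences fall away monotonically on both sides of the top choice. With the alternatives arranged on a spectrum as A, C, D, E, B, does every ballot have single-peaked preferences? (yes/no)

no

Axis positions: A=1, C=2, D=3, E=4, B=5.
Faction 1 (peak C at position 2): ranking walks positions 2-3-4-1-5, expanding outward from the peak — single-peaked.
Faction 2: ranking walks positions 2-4-1-5-3; E is ranked above D even though D lies between E and the peak C on the axis — preferences dip and rise again. Not single-peaked.
Faction 3 (peak A at position 1): ranking walks positions 1-2-3-4-5, expanding outward from the peak — single-peaked.
Faction 4: ranking walks positions 4-1-2-5-3; A is ranked above D even though D lies between A and the peak E on the axis — preferences dip and rise again. Not single-peaked.
Faction 5 (peak B at position 5): ranking walks positions 5-4-3-2-1, expanding outward from the peak — single-peaked.
Faction 6 (peak D at position 3): ranking walks positions 3-2-4-5-1, expanding outward from the peak — single-peaked.
Faction 7 (peak C at position 2): ranking walks positions 2-3-1-4-5, expanding outward from the peak — single-peaked.
Faction 2 violates single-peakedness, so the profile is not single-peaked on this axis.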